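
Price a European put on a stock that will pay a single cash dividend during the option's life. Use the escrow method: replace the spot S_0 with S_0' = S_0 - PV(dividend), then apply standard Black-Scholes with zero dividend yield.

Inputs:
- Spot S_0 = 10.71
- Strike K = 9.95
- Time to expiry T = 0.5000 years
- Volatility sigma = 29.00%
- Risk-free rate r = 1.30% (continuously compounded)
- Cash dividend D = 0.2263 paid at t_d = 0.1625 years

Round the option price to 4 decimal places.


PV(D) = D * exp(-r * t_d) = 0.2263 * 0.99788973 = 0.22582245
S_0' = S_0 - PV(D) = 10.7100 - 0.22582245 = 10.48417755
d1 = (ln(S_0'/K) + (r + sigma^2/2)*T) / (sigma*sqrt(T)) = 0.38924848
d2 = d1 - sigma*sqrt(T) = 0.18418752
exp(-rT) = 0.99352108
N(-d1) = 0.34854617; N(-d2) = 0.42693318
P = K * exp(-rT) * N(-d2) - S_0' * N(-d1) = 9.9500 * 0.99352108 * 0.42693318 - 10.48417755 * 0.34854617 = 0.5662

Answer: Price = 0.5662


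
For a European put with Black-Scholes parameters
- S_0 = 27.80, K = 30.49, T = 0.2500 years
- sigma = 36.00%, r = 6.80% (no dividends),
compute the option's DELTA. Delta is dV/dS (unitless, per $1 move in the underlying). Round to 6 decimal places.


Answer: Delta = -0.628802

Derivation:
d1 = -0.3286818906; d2 = -0.5086818906
phi(d1) = 0.3779647182; exp(-qT) = 1.0000000000; exp(-rT) = 0.9831436846
N(-d1) = 0.6288019281
Delta = -exp(-qT) * N(-d1) = -1.0000000000 * 0.6288019281 = -0.628802


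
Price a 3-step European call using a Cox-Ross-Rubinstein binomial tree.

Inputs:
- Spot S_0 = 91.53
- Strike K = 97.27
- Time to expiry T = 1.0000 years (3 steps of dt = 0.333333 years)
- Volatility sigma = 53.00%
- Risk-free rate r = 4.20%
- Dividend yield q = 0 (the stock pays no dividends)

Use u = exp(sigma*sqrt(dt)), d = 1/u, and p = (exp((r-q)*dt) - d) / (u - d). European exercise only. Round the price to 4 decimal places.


dt = T/N = 0.333333
u = exp(sigma*sqrt(dt)) = 1.357976; d = 1/u = 0.736390
p = (exp((r-q)*dt) - d) / (u - d) = 0.446774
Discount per step: exp(-r*dt) = 0.986098
Stock lattice S(k, i) with i counting down-moves:
  k=0: S(0,0) = 91.5300
  k=1: S(1,0) = 124.2956; S(1,1) = 67.4018
  k=2: S(2,0) = 168.7905; S(2,1) = 91.5300; S(2,2) = 49.6340
  k=3: S(3,0) = 229.2135; S(3,1) = 124.2956; S(3,2) = 67.4018; S(3,3) = 36.5500
Terminal payoffs V(N, i) = max(S_T - K, 0):
  V(3,0) = 131.943461; V(3,1) = 27.025579; V(3,2) = 0.000000; V(3,3) = 0.000000
Backward induction: V(k, i) = exp(-r*dt) * [p * V(k+1, i) + (1-p) * V(k+1, i+1)].
  V(2,0) = exp(-r*dt) * [p*131.943461 + (1-p)*27.025579] = 72.872753
  V(2,1) = exp(-r*dt) * [p*27.025579 + (1-p)*0.000000] = 11.906460
  V(2,2) = exp(-r*dt) * [p*0.000000 + (1-p)*0.000000] = 0.000000
  V(1,0) = exp(-r*dt) * [p*72.872753 + (1-p)*11.906460] = 38.600400
  V(1,1) = exp(-r*dt) * [p*11.906460 + (1-p)*0.000000] = 5.245541
  V(0,0) = exp(-r*dt) * [p*38.600400 + (1-p)*5.245541] = 19.867519

Answer: Price = V(0,0) = 19.8675


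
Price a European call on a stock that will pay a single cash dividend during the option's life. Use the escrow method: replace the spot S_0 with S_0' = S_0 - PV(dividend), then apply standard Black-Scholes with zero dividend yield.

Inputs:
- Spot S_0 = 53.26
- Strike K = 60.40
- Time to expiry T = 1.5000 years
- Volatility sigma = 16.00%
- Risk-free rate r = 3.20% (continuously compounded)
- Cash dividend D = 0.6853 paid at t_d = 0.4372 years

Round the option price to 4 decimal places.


Answer: Price = 2.2556

Derivation:
PV(D) = D * exp(-r * t_d) = 0.6853 * 0.98610701 = 0.67577913
S_0' = S_0 - PV(D) = 53.2600 - 0.67577913 = 52.58422087
d1 = (ln(S_0'/K) + (r + sigma^2/2)*T) / (sigma*sqrt(T)) = -0.36422389
d2 = d1 - sigma*sqrt(T) = -0.56018307
exp(-rT) = 0.95313379
N(d1) = 0.35784542; N(d2) = 0.28767729
C = S_0' * N(d1) - K * exp(-rT) * N(d2) = 52.58422087 * 0.35784542 - 60.4000 * 0.95313379 * 0.28767729 = 2.2556


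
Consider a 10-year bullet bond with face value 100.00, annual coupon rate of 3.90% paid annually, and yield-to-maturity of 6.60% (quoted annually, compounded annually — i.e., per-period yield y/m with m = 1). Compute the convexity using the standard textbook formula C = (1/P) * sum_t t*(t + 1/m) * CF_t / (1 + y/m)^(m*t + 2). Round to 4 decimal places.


Coupon per period c = face * coupon_rate / m = 3.900000
Periods per year m = 1; per-period yield y/m = 0.066000
Number of cashflows N = 10
Cashflows (t years, CF_t, discount factor 1/(1+y/m)^(m*t), PV):
  t = 1.0000: CF_t = 3.900000, DF = 0.938086, PV = 3.658537
  t = 2.0000: CF_t = 3.900000, DF = 0.880006, PV = 3.432023
  t = 3.0000: CF_t = 3.900000, DF = 0.825521, PV = 3.219534
  t = 4.0000: CF_t = 3.900000, DF = 0.774410, PV = 3.020201
  t = 5.0000: CF_t = 3.900000, DF = 0.726464, PV = 2.833209
  t = 6.0000: CF_t = 3.900000, DF = 0.681486, PV = 2.657794
  t = 7.0000: CF_t = 3.900000, DF = 0.639292, PV = 2.493241
  t = 8.0000: CF_t = 3.900000, DF = 0.599711, PV = 2.338875
  t = 9.0000: CF_t = 3.900000, DF = 0.562581, PV = 2.194066
  t = 10.0000: CF_t = 103.900000, DF = 0.527750, PV = 54.833189
Price P = sum_t PV_t = 80.680667
Convexity numerator sum_t t*(t + 1/m) * CF_t / (1+y/m)^(m*t + 2):
  t = 1.0000: term = 6.439068
  t = 2.0000: term = 18.121204
  t = 3.0000: term = 33.998506
  t = 4.0000: term = 53.155888
  t = 5.0000: term = 74.797215
  t = 6.0000: term = 98.232740
  t = 7.0000: term = 122.867718
  t = 8.0000: term = 148.192101
  t = 9.0000: term = 173.771226
  t = 10.0000: term = 5307.888318
Convexity = (1/P) * sum = 6037.463984 / 80.680667 = 74.831607

Answer: Convexity = 74.8316


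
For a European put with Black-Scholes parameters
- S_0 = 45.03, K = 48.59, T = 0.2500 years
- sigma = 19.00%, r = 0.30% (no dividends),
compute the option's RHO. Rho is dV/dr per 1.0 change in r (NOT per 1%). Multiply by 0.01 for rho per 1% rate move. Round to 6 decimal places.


Answer: Rho = -9.707039

Derivation:
d1 = -0.7455401485; d2 = -0.8405401485
phi(d1) = 0.3021433849; exp(-qT) = 1.0000000000; exp(-rT) = 0.9992502812
N(-d2) = 0.7996971997
Rho = -K*T*exp(-rT)*N(-d2) = -48.5900 * 0.2500 * 0.9992502812 * 0.7996971997 = -9.707039


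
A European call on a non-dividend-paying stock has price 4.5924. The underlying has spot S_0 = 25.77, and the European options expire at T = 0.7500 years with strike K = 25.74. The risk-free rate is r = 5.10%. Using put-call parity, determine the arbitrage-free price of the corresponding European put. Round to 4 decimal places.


Answer: Put price = 3.5964

Derivation:
Put-call parity: C - P = S_0 * exp(-qT) - K * exp(-rT).
S_0 * exp(-qT) = 25.7700 * 1.00000000 = 25.77000000
K * exp(-rT) = 25.7400 * 0.96247229 = 24.77403682
P = C - S*exp(-qT) + K*exp(-rT)
P = 4.5924 - 25.77000000 + 24.77403682 = 3.5964


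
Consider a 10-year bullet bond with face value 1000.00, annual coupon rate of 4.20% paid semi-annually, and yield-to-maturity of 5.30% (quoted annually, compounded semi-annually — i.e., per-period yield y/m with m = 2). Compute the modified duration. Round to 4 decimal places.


Answer: Modified duration = 7.9616

Derivation:
Coupon per period c = face * coupon_rate / m = 21.000000
Periods per year m = 2; per-period yield y/m = 0.026500
Number of cashflows N = 20
Cashflows (t years, CF_t, discount factor 1/(1+y/m)^(m*t), PV):
  t = 0.5000: CF_t = 21.000000, DF = 0.974184, PV = 20.457867
  t = 1.0000: CF_t = 21.000000, DF = 0.949035, PV = 19.929729
  t = 1.5000: CF_t = 21.000000, DF = 0.924535, PV = 19.415225
  t = 2.0000: CF_t = 21.000000, DF = 0.900667, PV = 18.914004
  t = 2.5000: CF_t = 21.000000, DF = 0.877415, PV = 18.425723
  t = 3.0000: CF_t = 21.000000, DF = 0.854764, PV = 17.950046
  t = 3.5000: CF_t = 21.000000, DF = 0.832698, PV = 17.486650
  t = 4.0000: CF_t = 21.000000, DF = 0.811201, PV = 17.035217
  t = 4.5000: CF_t = 21.000000, DF = 0.790259, PV = 16.595438
  t = 5.0000: CF_t = 21.000000, DF = 0.769858, PV = 16.167012
  t = 5.5000: CF_t = 21.000000, DF = 0.749983, PV = 15.749646
  t = 6.0000: CF_t = 21.000000, DF = 0.730622, PV = 15.343055
  t = 6.5000: CF_t = 21.000000, DF = 0.711760, PV = 14.946961
  t = 7.0000: CF_t = 21.000000, DF = 0.693385, PV = 14.561092
  t = 7.5000: CF_t = 21.000000, DF = 0.675485, PV = 14.185185
  t = 8.0000: CF_t = 21.000000, DF = 0.658047, PV = 13.818982
  t = 8.5000: CF_t = 21.000000, DF = 0.641059, PV = 13.462232
  t = 9.0000: CF_t = 21.000000, DF = 0.624509, PV = 13.114693
  t = 9.5000: CF_t = 21.000000, DF = 0.608387, PV = 12.776126
  t = 10.0000: CF_t = 1021.000000, DF = 0.592681, PV = 605.127191
Price P = sum_t PV_t = 915.462072
First compute Macaulay numerator sum_t t * PV_t:
  t * PV_t at t = 0.5000: 10.228933
  t * PV_t at t = 1.0000: 19.929729
  t * PV_t at t = 1.5000: 29.122838
  t * PV_t at t = 2.0000: 37.828008
  t * PV_t at t = 2.5000: 46.064306
  t * PV_t at t = 3.0000: 53.850139
  t * PV_t at t = 3.5000: 61.203275
  t * PV_t at t = 4.0000: 68.140867
  t * PV_t at t = 4.5000: 74.679470
  t * PV_t at t = 5.0000: 80.835059
  t * PV_t at t = 5.5000: 86.623054
  t * PV_t at t = 6.0000: 92.058332
  t * PV_t at t = 6.5000: 97.155245
  t * PV_t at t = 7.0000: 101.927643
  t * PV_t at t = 7.5000: 106.388884
  t * PV_t at t = 8.0000: 110.551852
  t * PV_t at t = 8.5000: 114.428975
  t * PV_t at t = 9.0000: 118.032237
  t * PV_t at t = 9.5000: 121.373194
  t * PV_t at t = 10.0000: 6051.271908
Macaulay duration D = 7481.693949 / 915.462072 = 8.172588
Modified duration = D / (1 + y/m) = 8.172588 / (1 + 0.026500) = 7.961605


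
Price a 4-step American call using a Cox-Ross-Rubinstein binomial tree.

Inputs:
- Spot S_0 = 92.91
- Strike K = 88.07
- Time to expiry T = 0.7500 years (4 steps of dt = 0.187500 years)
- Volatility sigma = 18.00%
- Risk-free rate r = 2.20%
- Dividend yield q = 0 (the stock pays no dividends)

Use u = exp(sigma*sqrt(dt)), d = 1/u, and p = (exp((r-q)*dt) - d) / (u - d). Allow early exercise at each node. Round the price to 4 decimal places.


Answer: Price = V(0,0) = 9.4944

Derivation:
dt = T/N = 0.187500
u = exp(sigma*sqrt(dt)) = 1.081060; d = 1/u = 0.925018
p = (exp((r-q)*dt) - d) / (u - d) = 0.507014
Discount per step: exp(-r*dt) = 0.995883
Stock lattice S(k, i) with i counting down-moves:
  k=0: S(0,0) = 92.9100
  k=1: S(1,0) = 100.4413; S(1,1) = 85.9434
  k=2: S(2,0) = 108.5831; S(2,1) = 92.9100; S(2,2) = 79.4992
  k=3: S(3,0) = 117.3849; S(3,1) = 100.4413; S(3,2) = 85.9434; S(3,3) = 73.5382
  k=4: S(4,0) = 126.9001; S(4,1) = 108.5831; S(4,2) = 92.9100; S(4,3) = 79.4992; S(4,4) = 68.0241
Terminal payoffs V(N, i) = max(S_T - K, 0):
  V(4,0) = 38.830134; V(4,1) = 20.513108; V(4,2) = 4.840000; V(4,3) = 0.000000; V(4,4) = 0.000000
Backward induction: V(k, i) = exp(-r*dt) * [p * V(k+1, i) + (1-p) * V(k+1, i+1)]; then take max(V_cont, immediate exercise) for American.
  V(3,0) = exp(-r*dt) * [p*38.830134 + (1-p)*20.513108] = 29.677424; exercise = 29.314884; V(3,0) = max -> 29.677424
  V(3,1) = exp(-r*dt) * [p*20.513108 + (1-p)*4.840000] = 12.733850; exercise = 12.371309; V(3,1) = max -> 12.733850
  V(3,2) = exp(-r*dt) * [p*4.840000 + (1-p)*0.000000] = 2.443846; exercise = 0.000000; V(3,2) = max -> 2.443846
  V(3,3) = exp(-r*dt) * [p*0.000000 + (1-p)*0.000000] = 0.000000; exercise = 0.000000; V(3,3) = max -> 0.000000
  V(2,0) = exp(-r*dt) * [p*29.677424 + (1-p)*12.733850] = 21.236697; exercise = 20.513108; V(2,0) = max -> 21.236697
  V(2,1) = exp(-r*dt) * [p*12.733850 + (1-p)*2.443846] = 7.629485; exercise = 4.840000; V(2,1) = max -> 7.629485
  V(2,2) = exp(-r*dt) * [p*2.443846 + (1-p)*0.000000] = 1.233964; exercise = 0.000000; V(2,2) = max -> 1.233964
  V(1,0) = exp(-r*dt) * [p*21.236697 + (1-p)*7.629485] = 14.468725; exercise = 12.371309; V(1,0) = max -> 14.468725
  V(1,1) = exp(-r*dt) * [p*7.629485 + (1-p)*1.233964] = 4.458155; exercise = 0.000000; V(1,1) = max -> 4.458155
  V(0,0) = exp(-r*dt) * [p*14.468725 + (1-p)*4.458155] = 9.494409; exercise = 4.840000; V(0,0) = max -> 9.494409


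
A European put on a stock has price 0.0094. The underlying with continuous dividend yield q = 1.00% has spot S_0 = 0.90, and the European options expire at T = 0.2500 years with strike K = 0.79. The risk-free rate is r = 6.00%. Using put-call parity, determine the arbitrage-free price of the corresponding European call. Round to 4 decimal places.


Answer: Call price = 0.1289

Derivation:
Put-call parity: C - P = S_0 * exp(-qT) - K * exp(-rT).
S_0 * exp(-qT) = 0.9000 * 0.99750312 = 0.89775281
K * exp(-rT) = 0.7900 * 0.98511194 = 0.77823843
C = P + S*exp(-qT) - K*exp(-rT)
C = 0.0094 + 0.89775281 - 0.77823843 = 0.1289


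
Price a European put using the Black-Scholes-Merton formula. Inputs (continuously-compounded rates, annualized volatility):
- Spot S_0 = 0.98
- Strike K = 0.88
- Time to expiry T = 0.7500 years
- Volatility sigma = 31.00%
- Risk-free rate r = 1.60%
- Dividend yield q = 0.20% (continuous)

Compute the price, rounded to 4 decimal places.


Answer: Price = 0.0535

Derivation:
d1 = (ln(S/K) + (r - q + 0.5*sigma^2) * T) / (sigma * sqrt(T)) = 0.57425181
d2 = d1 - sigma * sqrt(T) = 0.30578394
exp(-rT) = 0.98807171; exp(-qT) = 0.99850112
P = K * exp(-rT) * N(-d2) - S_0 * exp(-qT) * N(-d1)
N(-d1) = 0.28289871; N(-d2) = 0.37988458
P = 0.8800 * 0.98807171 * 0.37988458 - 0.9800 * 0.99850112 * 0.28289871 = 0.0535


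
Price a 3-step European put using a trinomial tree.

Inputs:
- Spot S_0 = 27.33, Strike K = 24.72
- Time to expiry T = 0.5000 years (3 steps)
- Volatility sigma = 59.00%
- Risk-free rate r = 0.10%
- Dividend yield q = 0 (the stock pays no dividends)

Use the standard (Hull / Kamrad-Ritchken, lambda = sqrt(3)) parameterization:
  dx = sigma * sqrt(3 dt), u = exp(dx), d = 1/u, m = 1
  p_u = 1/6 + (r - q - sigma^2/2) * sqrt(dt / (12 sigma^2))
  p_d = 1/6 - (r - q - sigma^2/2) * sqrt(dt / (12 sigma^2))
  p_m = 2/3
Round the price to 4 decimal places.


Answer: Price = V(0,0) = 3.0860

Derivation:
dt = T/N = 0.166667; dx = sigma*sqrt(3*dt) = 0.417193
u = exp(dx) = 1.517695; d = 1/u = 0.658894
p_u = 0.132100, p_m = 0.666667, p_d = 0.201233
Discount per step: exp(-r*dt) = 0.999833
Stock lattice S(k, j) with j the centered position index:
  k=0: S(0,+0) = 27.3300
  k=1: S(1,-1) = 18.0076; S(1,+0) = 27.3300; S(1,+1) = 41.4786
  k=2: S(2,-2) = 11.8651; S(2,-1) = 18.0076; S(2,+0) = 27.3300; S(2,+1) = 41.4786; S(2,+2) = 62.9519
  k=3: S(3,-3) = 7.8178; S(3,-2) = 11.8651; S(3,-1) = 18.0076; S(3,+0) = 27.3300; S(3,+1) = 41.4786; S(3,+2) = 62.9519; S(3,+3) = 95.5418
Terminal payoffs V(N, j) = max(K - S_T, 0):
  V(3,-3) = 16.902178; V(3,-2) = 12.854928; V(3,-1) = 6.712434; V(3,+0) = 0.000000; V(3,+1) = 0.000000; V(3,+2) = 0.000000; V(3,+3) = 0.000000
Backward induction: V(k, j) = exp(-r*dt) * [p_u * V(k+1, j+1) + p_m * V(k+1, j) + p_d * V(k+1, j-1)]
  V(2,-2) = exp(-r*dt) * [p_u*6.712434 + p_m*12.854928 + p_d*16.902178] = 12.855800
  V(2,-1) = exp(-r*dt) * [p_u*0.000000 + p_m*6.712434 + p_d*12.854928] = 7.060615
  V(2,+0) = exp(-r*dt) * [p_u*0.000000 + p_m*0.000000 + p_d*6.712434] = 1.350538
  V(2,+1) = exp(-r*dt) * [p_u*0.000000 + p_m*0.000000 + p_d*0.000000] = 0.000000
  V(2,+2) = exp(-r*dt) * [p_u*0.000000 + p_m*0.000000 + p_d*0.000000] = 0.000000
  V(1,-1) = exp(-r*dt) * [p_u*1.350538 + p_m*7.060615 + p_d*12.855800] = 7.471249
  V(1,+0) = exp(-r*dt) * [p_u*0.000000 + p_m*1.350538 + p_d*7.060615] = 2.320801
  V(1,+1) = exp(-r*dt) * [p_u*0.000000 + p_m*0.000000 + p_d*1.350538] = 0.271728
  V(0,+0) = exp(-r*dt) * [p_u*0.271728 + p_m*2.320801 + p_d*7.471249] = 3.086043


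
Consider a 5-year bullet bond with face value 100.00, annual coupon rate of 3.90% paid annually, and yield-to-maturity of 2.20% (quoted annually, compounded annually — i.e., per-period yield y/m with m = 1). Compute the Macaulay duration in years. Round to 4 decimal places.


Coupon per period c = face * coupon_rate / m = 3.900000
Periods per year m = 1; per-period yield y/m = 0.022000
Number of cashflows N = 5
Cashflows (t years, CF_t, discount factor 1/(1+y/m)^(m*t), PV):
  t = 1.0000: CF_t = 3.900000, DF = 0.978474, PV = 3.816047
  t = 2.0000: CF_t = 3.900000, DF = 0.957411, PV = 3.733901
  t = 3.0000: CF_t = 3.900000, DF = 0.936801, PV = 3.653524
  t = 4.0000: CF_t = 3.900000, DF = 0.916635, PV = 3.574876
  t = 5.0000: CF_t = 103.900000, DF = 0.896903, PV = 93.188231
Price P = sum_t PV_t = 107.966579
Macaulay numerator sum_t t * PV_t:
  t * PV_t at t = 1.0000: 3.816047
  t * PV_t at t = 2.0000: 7.467802
  t * PV_t at t = 3.0000: 10.960571
  t * PV_t at t = 4.0000: 14.299505
  t * PV_t at t = 5.0000: 465.941156
Macaulay duration D = (sum_t t * PV_t) / P = 502.485082 / 107.966579 = 4.654080

Answer: Macaulay duration = 4.6541 years


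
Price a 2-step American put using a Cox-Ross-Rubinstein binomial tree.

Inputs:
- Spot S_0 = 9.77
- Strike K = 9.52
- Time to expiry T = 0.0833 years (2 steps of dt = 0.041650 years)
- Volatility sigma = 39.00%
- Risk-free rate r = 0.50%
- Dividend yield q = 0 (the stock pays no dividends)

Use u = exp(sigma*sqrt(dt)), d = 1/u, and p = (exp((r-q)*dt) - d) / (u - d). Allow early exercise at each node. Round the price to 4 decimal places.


dt = T/N = 0.041650
u = exp(sigma*sqrt(dt)) = 1.082846; d = 1/u = 0.923493
p = (exp((r-q)*dt) - d) / (u - d) = 0.481419
Discount per step: exp(-r*dt) = 0.999792
Stock lattice S(k, i) with i counting down-moves:
  k=0: S(0,0) = 9.7700
  k=1: S(1,0) = 10.5794; S(1,1) = 9.0225
  k=2: S(2,0) = 11.4559; S(2,1) = 9.7700; S(2,2) = 8.3322
Terminal payoffs V(N, i) = max(K - S_T, 0):
  V(2,0) = 0.000000; V(2,1) = 0.000000; V(2,2) = 1.187767
Backward induction: V(k, i) = exp(-r*dt) * [p * V(k+1, i) + (1-p) * V(k+1, i+1)]; then take max(V_cont, immediate exercise) for American.
  V(1,0) = exp(-r*dt) * [p*0.000000 + (1-p)*0.000000] = 0.000000; exercise = 0.000000; V(1,0) = max -> 0.000000
  V(1,1) = exp(-r*dt) * [p*0.000000 + (1-p)*1.187767] = 0.615825; exercise = 0.497477; V(1,1) = max -> 0.615825
  V(0,0) = exp(-r*dt) * [p*0.000000 + (1-p)*0.615825] = 0.319288; exercise = 0.000000; V(0,0) = max -> 0.319288

Answer: Price = V(0,0) = 0.3193


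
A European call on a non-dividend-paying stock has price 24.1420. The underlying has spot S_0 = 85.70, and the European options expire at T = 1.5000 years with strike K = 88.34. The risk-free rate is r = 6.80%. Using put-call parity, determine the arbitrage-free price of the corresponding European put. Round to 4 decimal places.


Put-call parity: C - P = S_0 * exp(-qT) - K * exp(-rT).
S_0 * exp(-qT) = 85.7000 * 1.00000000 = 85.70000000
K * exp(-rT) = 88.3400 * 0.90302955 = 79.77363059
P = C - S*exp(-qT) + K*exp(-rT)
P = 24.1420 - 85.70000000 + 79.77363059 = 18.2156

Answer: Put price = 18.2156


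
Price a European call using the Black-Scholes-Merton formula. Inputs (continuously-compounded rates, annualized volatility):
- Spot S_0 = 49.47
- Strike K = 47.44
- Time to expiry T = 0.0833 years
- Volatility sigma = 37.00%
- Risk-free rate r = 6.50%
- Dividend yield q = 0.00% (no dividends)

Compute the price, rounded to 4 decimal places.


d1 = (ln(S/K) + (r - q + 0.5*sigma^2) * T) / (sigma * sqrt(T)) = 0.49646814
d2 = d1 - sigma * sqrt(T) = 0.38967970
exp(-rT) = 0.99460013; exp(-qT) = 1.00000000
C = S_0 * exp(-qT) * N(d1) - K * exp(-rT) * N(d2)
N(d1) = 0.69021792; N(d2) = 0.65161330
C = 49.4700 * 1.00000000 * 0.69021792 - 47.4400 * 0.99460013 * 0.65161330 = 3.3995

Answer: Price = 3.3995


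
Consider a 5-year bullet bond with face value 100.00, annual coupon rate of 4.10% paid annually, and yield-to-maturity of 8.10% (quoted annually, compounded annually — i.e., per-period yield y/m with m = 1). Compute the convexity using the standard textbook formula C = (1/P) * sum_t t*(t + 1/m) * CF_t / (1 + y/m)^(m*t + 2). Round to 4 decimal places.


Coupon per period c = face * coupon_rate / m = 4.100000
Periods per year m = 1; per-period yield y/m = 0.081000
Number of cashflows N = 5
Cashflows (t years, CF_t, discount factor 1/(1+y/m)^(m*t), PV):
  t = 1.0000: CF_t = 4.100000, DF = 0.925069, PV = 3.792784
  t = 2.0000: CF_t = 4.100000, DF = 0.855753, PV = 3.508589
  t = 3.0000: CF_t = 4.100000, DF = 0.791631, PV = 3.245688
  t = 4.0000: CF_t = 4.100000, DF = 0.732314, PV = 3.002487
  t = 5.0000: CF_t = 104.100000, DF = 0.677441, PV = 70.521617
Price P = sum_t PV_t = 84.071165
Convexity numerator sum_t t*(t + 1/m) * CF_t / (1+y/m)^(m*t + 2):
  t = 1.0000: term = 6.491376
  t = 2.0000: term = 18.014920
  t = 3.0000: term = 33.330101
  t = 4.0000: term = 51.387760
  t = 5.0000: term = 1810.473309
Convexity = (1/P) * sum = 1919.697466 / 84.071165 = 22.834196

Answer: Convexity = 22.8342


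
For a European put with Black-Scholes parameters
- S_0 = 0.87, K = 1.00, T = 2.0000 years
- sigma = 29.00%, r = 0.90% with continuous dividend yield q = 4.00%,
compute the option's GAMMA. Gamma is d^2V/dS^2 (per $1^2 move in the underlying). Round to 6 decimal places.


d1 = -0.2856761804; d2 = -0.6957981135
phi(d1) = 0.3829909294; exp(-qT) = 0.9231163464; exp(-rT) = 0.9821610324
Gamma = exp(-qT) * phi(d1) / (S * sigma * sqrt(T)) = 0.9231163464 * 0.3829909294 / (0.8700 * 0.2900 * 1.4142135624) = 0.990861

Answer: Gamma = 0.990861


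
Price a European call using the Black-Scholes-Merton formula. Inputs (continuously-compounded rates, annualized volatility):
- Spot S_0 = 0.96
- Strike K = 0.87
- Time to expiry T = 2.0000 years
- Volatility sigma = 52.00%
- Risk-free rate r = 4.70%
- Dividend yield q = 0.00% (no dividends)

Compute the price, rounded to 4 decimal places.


Answer: Price = 0.3435

Derivation:
d1 = (ln(S/K) + (r - q + 0.5*sigma^2) * T) / (sigma * sqrt(T)) = 0.62937953
d2 = d1 - sigma * sqrt(T) = -0.10601153
exp(-rT) = 0.91028276; exp(-qT) = 1.00000000
C = S_0 * exp(-qT) * N(d1) - K * exp(-rT) * N(d2)
N(d1) = 0.73544969; N(d2) = 0.45778660
C = 0.9600 * 1.00000000 * 0.73544969 - 0.8700 * 0.91028276 * 0.45778660 = 0.3435


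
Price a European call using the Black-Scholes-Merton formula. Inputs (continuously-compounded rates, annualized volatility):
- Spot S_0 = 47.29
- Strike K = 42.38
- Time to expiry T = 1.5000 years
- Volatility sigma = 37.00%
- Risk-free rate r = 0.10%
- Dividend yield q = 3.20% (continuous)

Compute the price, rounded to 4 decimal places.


Answer: Price = 9.2854

Derivation:
d1 = (ln(S/K) + (r - q + 0.5*sigma^2) * T) / (sigma * sqrt(T)) = 0.36587279
d2 = d1 - sigma * sqrt(T) = -0.08728281
exp(-rT) = 0.99850112; exp(-qT) = 0.95313379
C = S_0 * exp(-qT) * N(d1) - K * exp(-rT) * N(d2)
N(d1) = 0.64277000; N(d2) = 0.46522336
C = 47.2900 * 0.95313379 * 0.64277000 - 42.3800 * 0.99850112 * 0.46522336 = 9.2854


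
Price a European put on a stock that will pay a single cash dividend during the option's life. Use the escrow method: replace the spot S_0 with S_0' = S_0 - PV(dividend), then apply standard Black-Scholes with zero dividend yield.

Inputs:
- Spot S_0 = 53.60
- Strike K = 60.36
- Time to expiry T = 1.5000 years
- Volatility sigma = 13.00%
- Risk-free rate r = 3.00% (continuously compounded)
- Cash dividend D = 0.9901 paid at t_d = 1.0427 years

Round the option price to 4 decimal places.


Answer: Price = 6.5977

Derivation:
PV(D) = D * exp(-r * t_d) = 0.9901 * 0.96920319 = 0.95960808
S_0' = S_0 - PV(D) = 53.6000 - 0.95960808 = 52.64039192
d1 = (ln(S_0'/K) + (r + sigma^2/2)*T) / (sigma*sqrt(T)) = -0.49723324
d2 = d1 - sigma*sqrt(T) = -0.65645007
exp(-rT) = 0.95599748
N(-d1) = 0.69048771; N(-d2) = 0.74423271
P = K * exp(-rT) * N(-d2) - S_0' * N(-d1) = 60.3600 * 0.95599748 * 0.74423271 - 52.64039192 * 0.69048771 = 6.5977


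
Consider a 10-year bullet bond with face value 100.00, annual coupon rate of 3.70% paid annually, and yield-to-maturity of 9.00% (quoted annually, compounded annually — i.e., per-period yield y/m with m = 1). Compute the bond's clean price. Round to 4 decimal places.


Answer: Price = 65.9864

Derivation:
Coupon per period c = face * coupon_rate / m = 3.700000
Periods per year m = 1; per-period yield y/m = 0.090000
Number of cashflows N = 10
Cashflows (t years, CF_t, discount factor 1/(1+y/m)^(m*t), PV):
  t = 1.0000: CF_t = 3.700000, DF = 0.917431, PV = 3.394495
  t = 2.0000: CF_t = 3.700000, DF = 0.841680, PV = 3.114216
  t = 3.0000: CF_t = 3.700000, DF = 0.772183, PV = 2.857079
  t = 4.0000: CF_t = 3.700000, DF = 0.708425, PV = 2.621173
  t = 5.0000: CF_t = 3.700000, DF = 0.649931, PV = 2.404746
  t = 6.0000: CF_t = 3.700000, DF = 0.596267, PV = 2.206189
  t = 7.0000: CF_t = 3.700000, DF = 0.547034, PV = 2.024027
  t = 8.0000: CF_t = 3.700000, DF = 0.501866, PV = 1.856905
  t = 9.0000: CF_t = 3.700000, DF = 0.460428, PV = 1.703583
  t = 10.0000: CF_t = 103.700000, DF = 0.422411, PV = 43.804001
Price P = sum_t PV_t = 65.986414


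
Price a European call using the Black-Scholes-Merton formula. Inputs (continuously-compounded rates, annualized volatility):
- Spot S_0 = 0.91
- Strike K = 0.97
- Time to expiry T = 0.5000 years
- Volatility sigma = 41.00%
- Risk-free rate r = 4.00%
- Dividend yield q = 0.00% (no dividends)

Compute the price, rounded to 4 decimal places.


Answer: Price = 0.0881

Derivation:
d1 = (ln(S/K) + (r - q + 0.5*sigma^2) * T) / (sigma * sqrt(T)) = -0.00630005
d2 = d1 - sigma * sqrt(T) = -0.29621383
exp(-rT) = 0.98019867; exp(-qT) = 1.00000000
C = S_0 * exp(-qT) * N(d1) - K * exp(-rT) * N(d2)
N(d1) = 0.49748666; N(d2) = 0.38353339
C = 0.9100 * 1.00000000 * 0.49748666 - 0.9700 * 0.98019867 * 0.38353339 = 0.0881


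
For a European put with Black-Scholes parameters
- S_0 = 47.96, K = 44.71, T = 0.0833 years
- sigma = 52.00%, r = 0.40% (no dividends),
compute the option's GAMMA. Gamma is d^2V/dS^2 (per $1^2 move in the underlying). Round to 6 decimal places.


Answer: Gamma = 0.047781

Derivation:
d1 = 0.5448089733; d2 = 0.3947279285
phi(d1) = 0.3439197472; exp(-qT) = 1.0000000000; exp(-rT) = 0.9996668555
Gamma = exp(-qT) * phi(d1) / (S * sigma * sqrt(T)) = 1.0000000000 * 0.3439197472 / (47.9600 * 0.5200 * 0.2886173938) = 0.047781


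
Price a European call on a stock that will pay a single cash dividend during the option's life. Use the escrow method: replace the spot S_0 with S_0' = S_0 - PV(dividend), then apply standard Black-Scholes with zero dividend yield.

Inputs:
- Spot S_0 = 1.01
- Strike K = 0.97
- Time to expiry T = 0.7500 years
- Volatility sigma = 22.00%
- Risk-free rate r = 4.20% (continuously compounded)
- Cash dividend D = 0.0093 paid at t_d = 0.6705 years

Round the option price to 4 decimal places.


PV(D) = D * exp(-r * t_d) = 0.0093 * 0.97223182 = 0.00904176
S_0' = S_0 - PV(D) = 1.0100 - 0.00904176 = 1.00095824
d1 = (ln(S_0'/K) + (r + sigma^2/2)*T) / (sigma*sqrt(T)) = 0.42549136
d2 = d1 - sigma*sqrt(T) = 0.23496578
exp(-rT) = 0.96899096
N(d1) = 0.66476074; N(d2) = 0.59288235
C = S_0' * N(d1) - K * exp(-rT) * N(d2) = 1.00095824 * 0.66476074 - 0.9700 * 0.96899096 * 0.59288235 = 0.1081

Answer: Price = 0.1081


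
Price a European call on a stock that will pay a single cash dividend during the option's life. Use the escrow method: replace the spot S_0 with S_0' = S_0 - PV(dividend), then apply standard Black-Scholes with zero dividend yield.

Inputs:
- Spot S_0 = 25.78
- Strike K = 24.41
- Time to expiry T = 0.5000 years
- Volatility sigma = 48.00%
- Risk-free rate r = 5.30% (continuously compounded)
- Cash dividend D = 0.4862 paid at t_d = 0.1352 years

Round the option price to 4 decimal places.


PV(D) = D * exp(-r * t_d) = 0.4862 * 0.99286001 = 0.48272854
S_0' = S_0 - PV(D) = 25.7800 - 0.48272854 = 25.29727146
d1 = (ln(S_0'/K) + (r + sigma^2/2)*T) / (sigma*sqrt(T)) = 0.35297491
d2 = d1 - sigma*sqrt(T) = 0.01356366
exp(-rT) = 0.97384804
N(d1) = 0.63794638; N(d2) = 0.50541095
C = S_0' * N(d1) - K * exp(-rT) * N(d2) = 25.29727146 * 0.63794638 - 24.4100 * 0.97384804 * 0.50541095 = 4.1239

Answer: Price = 4.1239


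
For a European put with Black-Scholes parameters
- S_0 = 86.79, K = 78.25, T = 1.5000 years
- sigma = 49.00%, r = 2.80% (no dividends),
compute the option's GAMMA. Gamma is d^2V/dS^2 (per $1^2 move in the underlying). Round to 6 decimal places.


d1 = 0.5426495902; d2 = -0.0574753968
phi(d1) = 0.3443237873; exp(-qT) = 1.0000000000; exp(-rT) = 0.9588697806
Gamma = exp(-qT) * phi(d1) / (S * sigma * sqrt(T)) = 1.0000000000 * 0.3443237873 / (86.7900 * 0.4900 * 1.2247448714) = 0.006611

Answer: Gamma = 0.006611


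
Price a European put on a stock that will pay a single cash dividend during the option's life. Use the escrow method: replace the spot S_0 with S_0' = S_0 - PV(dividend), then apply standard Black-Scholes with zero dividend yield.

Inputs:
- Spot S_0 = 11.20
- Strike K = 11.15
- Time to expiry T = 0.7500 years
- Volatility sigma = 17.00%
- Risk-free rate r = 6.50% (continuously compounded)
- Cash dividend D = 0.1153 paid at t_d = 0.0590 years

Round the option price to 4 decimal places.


Answer: Price = 0.4308

Derivation:
PV(D) = D * exp(-r * t_d) = 0.1153 * 0.99617234 = 0.11485867
S_0' = S_0 - PV(D) = 11.2000 - 0.11485867 = 11.08514133
d1 = (ln(S_0'/K) + (r + sigma^2/2)*T) / (sigma*sqrt(T)) = 0.36511356
d2 = d1 - sigma*sqrt(T) = 0.21788924
exp(-rT) = 0.95241920
N(-d1) = 0.35751332; N(-d2) = 0.41375771
P = K * exp(-rT) * N(-d2) - S_0' * N(-d1) = 11.1500 * 0.95241920 * 0.41375771 - 11.08514133 * 0.35751332 = 0.4308


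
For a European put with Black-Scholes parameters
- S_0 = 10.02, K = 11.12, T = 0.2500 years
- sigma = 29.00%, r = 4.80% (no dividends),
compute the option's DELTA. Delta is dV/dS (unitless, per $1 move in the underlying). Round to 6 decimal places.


Answer: Delta = -0.713317

Derivation:
d1 = -0.5631013322; d2 = -0.7081013322
phi(d1) = 0.3404523555; exp(-qT) = 1.0000000000; exp(-rT) = 0.9880717129
N(-d1) = 0.7133170578
Delta = -exp(-qT) * N(-d1) = -1.0000000000 * 0.7133170578 = -0.713317


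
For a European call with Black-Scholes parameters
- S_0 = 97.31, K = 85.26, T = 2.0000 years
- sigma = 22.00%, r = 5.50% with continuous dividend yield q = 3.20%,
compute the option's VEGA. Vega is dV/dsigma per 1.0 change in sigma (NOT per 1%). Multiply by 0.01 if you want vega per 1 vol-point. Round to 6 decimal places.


d1 = 0.7283082450; d2 = 0.4171812613
phi(d1) = 0.3060046494; exp(-qT) = 0.9380049995; exp(-rT) = 0.8958341353
Vega = S * exp(-qT) * phi(d1) * sqrt(T) = 97.3100 * 0.9380049995 * 0.3060046494 * 1.4142135624 = 39.500778

Answer: Vega = 39.500778


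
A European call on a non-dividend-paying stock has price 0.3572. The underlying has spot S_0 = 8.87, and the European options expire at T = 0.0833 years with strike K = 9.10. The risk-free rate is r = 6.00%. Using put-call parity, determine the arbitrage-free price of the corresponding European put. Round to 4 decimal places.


Answer: Put price = 0.5418

Derivation:
Put-call parity: C - P = S_0 * exp(-qT) - K * exp(-rT).
S_0 * exp(-qT) = 8.8700 * 1.00000000 = 8.87000000
K * exp(-rT) = 9.1000 * 0.99501447 = 9.05463167
P = C - S*exp(-qT) + K*exp(-rT)
P = 0.3572 - 8.87000000 + 9.05463167 = 0.5418


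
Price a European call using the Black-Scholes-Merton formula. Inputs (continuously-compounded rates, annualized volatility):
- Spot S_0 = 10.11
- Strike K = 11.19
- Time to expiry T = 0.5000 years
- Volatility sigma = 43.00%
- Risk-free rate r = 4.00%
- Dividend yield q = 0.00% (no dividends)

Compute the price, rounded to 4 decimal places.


Answer: Price = 0.8894

Derivation:
d1 = (ln(S/K) + (r - q + 0.5*sigma^2) * T) / (sigma * sqrt(T)) = -0.11600001
d2 = d1 - sigma * sqrt(T) = -0.42005593
exp(-rT) = 0.98019867; exp(-qT) = 1.00000000
C = S_0 * exp(-qT) * N(d1) - K * exp(-rT) * N(d2)
N(d1) = 0.45382627; N(d2) = 0.33722230
C = 10.1100 * 1.00000000 * 0.45382627 - 11.1900 * 0.98019867 * 0.33722230 = 0.8894


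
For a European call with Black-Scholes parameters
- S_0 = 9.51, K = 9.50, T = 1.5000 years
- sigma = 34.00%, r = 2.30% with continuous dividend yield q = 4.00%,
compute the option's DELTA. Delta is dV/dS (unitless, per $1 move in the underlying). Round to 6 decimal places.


Answer: Delta = 0.526841

Derivation:
d1 = 0.1494959082; d2 = -0.2669173480
phi(d1) = 0.3945091100; exp(-qT) = 0.9417645336; exp(-rT) = 0.9660883397
N(d1) = 0.5594188311
Delta = exp(-qT) * N(d1) = 0.9417645336 * 0.5594188311 = 0.526841


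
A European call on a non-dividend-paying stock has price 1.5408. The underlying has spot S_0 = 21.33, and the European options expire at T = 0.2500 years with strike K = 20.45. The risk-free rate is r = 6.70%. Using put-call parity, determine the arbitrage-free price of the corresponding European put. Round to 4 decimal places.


Answer: Put price = 0.3211

Derivation:
Put-call parity: C - P = S_0 * exp(-qT) - K * exp(-rT).
S_0 * exp(-qT) = 21.3300 * 1.00000000 = 21.33000000
K * exp(-rT) = 20.4500 * 0.98338950 = 20.11031530
P = C - S*exp(-qT) + K*exp(-rT)
P = 1.5408 - 21.33000000 + 20.11031530 = 0.3211


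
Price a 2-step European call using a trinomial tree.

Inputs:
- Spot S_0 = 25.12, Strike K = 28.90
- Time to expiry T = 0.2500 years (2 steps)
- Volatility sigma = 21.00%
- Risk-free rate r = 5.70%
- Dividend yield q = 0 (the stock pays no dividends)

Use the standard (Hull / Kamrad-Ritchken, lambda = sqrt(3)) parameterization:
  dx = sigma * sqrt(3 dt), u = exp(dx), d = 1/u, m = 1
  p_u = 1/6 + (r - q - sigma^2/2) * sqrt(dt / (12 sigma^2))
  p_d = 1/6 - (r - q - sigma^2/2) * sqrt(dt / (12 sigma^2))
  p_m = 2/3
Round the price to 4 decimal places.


Answer: Price = V(0,0) = 0.1193

Derivation:
dt = T/N = 0.125000; dx = sigma*sqrt(3*dt) = 0.128598
u = exp(dx) = 1.137233; d = 1/u = 0.879327
p_u = 0.183653, p_m = 0.666667, p_d = 0.149681
Discount per step: exp(-r*dt) = 0.992900
Stock lattice S(k, j) with j the centered position index:
  k=0: S(0,+0) = 25.1200
  k=1: S(1,-1) = 22.0887; S(1,+0) = 25.1200; S(1,+1) = 28.5673
  k=2: S(2,-2) = 19.4232; S(2,-1) = 22.0887; S(2,+0) = 25.1200; S(2,+1) = 28.5673; S(2,+2) = 32.4877
Terminal payoffs V(N, j) = max(S_T - K, 0):
  V(2,-2) = 0.000000; V(2,-1) = 0.000000; V(2,+0) = 0.000000; V(2,+1) = 0.000000; V(2,+2) = 3.587674
Backward induction: V(k, j) = exp(-r*dt) * [p_u * V(k+1, j+1) + p_m * V(k+1, j) + p_d * V(k+1, j-1)]
  V(1,-1) = exp(-r*dt) * [p_u*0.000000 + p_m*0.000000 + p_d*0.000000] = 0.000000
  V(1,+0) = exp(-r*dt) * [p_u*0.000000 + p_m*0.000000 + p_d*0.000000] = 0.000000
  V(1,+1) = exp(-r*dt) * [p_u*3.587674 + p_m*0.000000 + p_d*0.000000] = 0.654208
  V(0,+0) = exp(-r*dt) * [p_u*0.654208 + p_m*0.000000 + p_d*0.000000] = 0.119294


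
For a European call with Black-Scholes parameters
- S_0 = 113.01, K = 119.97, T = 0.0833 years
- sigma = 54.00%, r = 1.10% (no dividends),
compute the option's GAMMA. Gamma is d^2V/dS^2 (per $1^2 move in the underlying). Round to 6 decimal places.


d1 = -0.2996659897; d2 = -0.4555193823
phi(d1) = 0.3814260123; exp(-qT) = 1.0000000000; exp(-rT) = 0.9990841197
Gamma = exp(-qT) * phi(d1) / (S * sigma * sqrt(T)) = 1.0000000000 * 0.3814260123 / (113.0100 * 0.5400 * 0.2886173938) = 0.021656

Answer: Gamma = 0.021656


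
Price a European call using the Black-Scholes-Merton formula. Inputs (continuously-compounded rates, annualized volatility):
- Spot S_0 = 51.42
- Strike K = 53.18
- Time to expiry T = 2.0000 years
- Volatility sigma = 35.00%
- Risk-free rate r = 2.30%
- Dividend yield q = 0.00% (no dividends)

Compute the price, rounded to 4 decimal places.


d1 = (ln(S/K) + (r - q + 0.5*sigma^2) * T) / (sigma * sqrt(T)) = 0.27242767
d2 = d1 - sigma * sqrt(T) = -0.22254708
exp(-rT) = 0.95504196; exp(-qT) = 1.00000000
C = S_0 * exp(-qT) * N(d1) - K * exp(-rT) * N(d2)
N(d1) = 0.60735340; N(d2) = 0.41194401
C = 51.4200 * 1.00000000 * 0.60735340 - 53.1800 * 0.95504196 * 0.41194401 = 10.3078

Answer: Price = 10.3078


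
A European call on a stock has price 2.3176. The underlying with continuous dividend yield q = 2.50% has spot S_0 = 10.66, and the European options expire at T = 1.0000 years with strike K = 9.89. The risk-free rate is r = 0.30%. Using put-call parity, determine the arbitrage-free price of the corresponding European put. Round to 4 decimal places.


Put-call parity: C - P = S_0 * exp(-qT) - K * exp(-rT).
S_0 * exp(-qT) = 10.6600 * 0.97530991 = 10.39680366
K * exp(-rT) = 9.8900 * 0.99700450 = 9.86037446
P = C - S*exp(-qT) + K*exp(-rT)
P = 2.3176 - 10.39680366 + 9.86037446 = 1.7812

Answer: Put price = 1.7812


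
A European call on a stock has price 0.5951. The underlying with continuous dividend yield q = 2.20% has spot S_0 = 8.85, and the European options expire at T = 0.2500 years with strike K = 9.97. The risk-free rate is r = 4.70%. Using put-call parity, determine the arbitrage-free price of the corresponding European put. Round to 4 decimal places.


Answer: Put price = 1.6472

Derivation:
Put-call parity: C - P = S_0 * exp(-qT) - K * exp(-rT).
S_0 * exp(-qT) = 8.8500 * 0.99451510 = 8.80145861
K * exp(-rT) = 9.9700 * 0.98831876 = 9.85353805
P = C - S*exp(-qT) + K*exp(-rT)
P = 0.5951 - 8.80145861 + 9.85353805 = 1.6472


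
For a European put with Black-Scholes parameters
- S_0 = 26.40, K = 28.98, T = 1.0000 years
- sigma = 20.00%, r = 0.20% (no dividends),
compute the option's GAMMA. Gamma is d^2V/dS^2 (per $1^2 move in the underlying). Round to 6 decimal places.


d1 = -0.3562096337; d2 = -0.5562096337
phi(d1) = 0.3744184769; exp(-qT) = 1.0000000000; exp(-rT) = 0.9980019987
Gamma = exp(-qT) * phi(d1) / (S * sigma * sqrt(T)) = 1.0000000000 * 0.3744184769 / (26.4000 * 0.2000 * 1.0000000000) = 0.070913

Answer: Gamma = 0.070913


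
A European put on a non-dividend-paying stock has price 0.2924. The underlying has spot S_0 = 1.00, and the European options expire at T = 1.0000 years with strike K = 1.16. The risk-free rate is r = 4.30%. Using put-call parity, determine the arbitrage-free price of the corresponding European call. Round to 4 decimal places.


Answer: Call price = 0.1812

Derivation:
Put-call parity: C - P = S_0 * exp(-qT) - K * exp(-rT).
S_0 * exp(-qT) = 1.0000 * 1.00000000 = 1.00000000
K * exp(-rT) = 1.1600 * 0.95791139 = 1.11117721
C = P + S*exp(-qT) - K*exp(-rT)
C = 0.2924 + 1.00000000 - 1.11117721 = 0.1812


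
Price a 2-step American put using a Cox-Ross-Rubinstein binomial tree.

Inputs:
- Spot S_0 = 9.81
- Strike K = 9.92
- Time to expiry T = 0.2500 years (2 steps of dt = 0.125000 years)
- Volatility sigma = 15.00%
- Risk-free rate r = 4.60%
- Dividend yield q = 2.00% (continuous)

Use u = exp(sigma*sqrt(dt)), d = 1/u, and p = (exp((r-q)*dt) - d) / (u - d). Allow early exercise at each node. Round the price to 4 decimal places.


Answer: Price = V(0,0) = 0.3231

Derivation:
dt = T/N = 0.125000
u = exp(sigma*sqrt(dt)) = 1.054464; d = 1/u = 0.948349
p = (exp((r-q)*dt) - d) / (u - d) = 0.517422
Discount per step: exp(-r*dt) = 0.994266
Stock lattice S(k, i) with i counting down-moves:
  k=0: S(0,0) = 9.8100
  k=1: S(1,0) = 10.3443; S(1,1) = 9.3033
  k=2: S(2,0) = 10.9077; S(2,1) = 9.8100; S(2,2) = 8.8228
Terminal payoffs V(N, i) = max(K - S_T, 0):
  V(2,0) = 0.000000; V(2,1) = 0.110000; V(2,2) = 1.097227
Backward induction: V(k, i) = exp(-r*dt) * [p * V(k+1, i) + (1-p) * V(k+1, i+1)]; then take max(V_cont, immediate exercise) for American.
  V(1,0) = exp(-r*dt) * [p*0.000000 + (1-p)*0.110000] = 0.052779; exercise = 0.000000; V(1,0) = max -> 0.052779
  V(1,1) = exp(-r*dt) * [p*0.110000 + (1-p)*1.097227] = 0.583052; exercise = 0.616699; V(1,1) = max -> 0.616699
  V(0,0) = exp(-r*dt) * [p*0.052779 + (1-p)*0.616699] = 0.323052; exercise = 0.110000; V(0,0) = max -> 0.323052


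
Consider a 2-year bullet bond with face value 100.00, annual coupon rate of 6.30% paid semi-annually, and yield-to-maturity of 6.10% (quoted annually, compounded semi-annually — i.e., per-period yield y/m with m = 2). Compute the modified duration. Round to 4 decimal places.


Coupon per period c = face * coupon_rate / m = 3.150000
Periods per year m = 2; per-period yield y/m = 0.030500
Number of cashflows N = 4
Cashflows (t years, CF_t, discount factor 1/(1+y/m)^(m*t), PV):
  t = 0.5000: CF_t = 3.150000, DF = 0.970403, PV = 3.056769
  t = 1.0000: CF_t = 3.150000, DF = 0.941681, PV = 2.966297
  t = 1.5000: CF_t = 3.150000, DF = 0.913810, PV = 2.878502
  t = 2.0000: CF_t = 103.150000, DF = 0.886764, PV = 91.469699
Price P = sum_t PV_t = 100.371266
First compute Macaulay numerator sum_t t * PV_t:
  t * PV_t at t = 0.5000: 1.528384
  t * PV_t at t = 1.0000: 2.966297
  t * PV_t at t = 1.5000: 4.317753
  t * PV_t at t = 2.0000: 182.939397
Macaulay duration D = 191.751831 / 100.371266 = 1.910426
Modified duration = D / (1 + y/m) = 1.910426 / (1 + 0.030500) = 1.853882

Answer: Modified duration = 1.8539


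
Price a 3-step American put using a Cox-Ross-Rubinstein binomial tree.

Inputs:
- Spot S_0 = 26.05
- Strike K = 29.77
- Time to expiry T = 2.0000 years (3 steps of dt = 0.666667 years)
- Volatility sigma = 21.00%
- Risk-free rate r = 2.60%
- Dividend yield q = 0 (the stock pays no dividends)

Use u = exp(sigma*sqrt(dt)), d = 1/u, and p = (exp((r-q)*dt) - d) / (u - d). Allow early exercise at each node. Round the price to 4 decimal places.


dt = T/N = 0.666667
u = exp(sigma*sqrt(dt)) = 1.187042; d = 1/u = 0.842430
p = (exp((r-q)*dt) - d) / (u - d) = 0.507975
Discount per step: exp(-r*dt) = 0.982816
Stock lattice S(k, i) with i counting down-moves:
  k=0: S(0,0) = 26.0500
  k=1: S(1,0) = 30.9224; S(1,1) = 21.9453
  k=2: S(2,0) = 36.7062; S(2,1) = 26.0500; S(2,2) = 18.4874
  k=3: S(3,0) = 43.5718; S(3,1) = 30.9224; S(3,2) = 21.9453; S(3,3) = 15.5743
Terminal payoffs V(N, i) = max(K - S_T, 0):
  V(3,0) = 0.000000; V(3,1) = 0.000000; V(3,2) = 7.824689; V(3,3) = 14.195656
Backward induction: V(k, i) = exp(-r*dt) * [p * V(k+1, i) + (1-p) * V(k+1, i+1)]; then take max(V_cont, immediate exercise) for American.
  V(2,0) = exp(-r*dt) * [p*0.000000 + (1-p)*0.000000] = 0.000000; exercise = 0.000000; V(2,0) = max -> 0.000000
  V(2,1) = exp(-r*dt) * [p*0.000000 + (1-p)*7.824689] = 3.783783; exercise = 3.720000; V(2,1) = max -> 3.783783
  V(2,2) = exp(-r*dt) * [p*7.824689 + (1-p)*14.195656] = 10.771037; exercise = 11.282604; V(2,2) = max -> 11.282604
  V(1,0) = exp(-r*dt) * [p*0.000000 + (1-p)*3.783783] = 1.829723; exercise = 0.000000; V(1,0) = max -> 1.829723
  V(1,1) = exp(-r*dt) * [p*3.783783 + (1-p)*11.282604] = 7.344966; exercise = 7.824689; V(1,1) = max -> 7.824689
  V(0,0) = exp(-r*dt) * [p*1.829723 + (1-p)*7.824689] = 4.697266; exercise = 3.720000; V(0,0) = max -> 4.697266

Answer: Price = V(0,0) = 4.6973
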